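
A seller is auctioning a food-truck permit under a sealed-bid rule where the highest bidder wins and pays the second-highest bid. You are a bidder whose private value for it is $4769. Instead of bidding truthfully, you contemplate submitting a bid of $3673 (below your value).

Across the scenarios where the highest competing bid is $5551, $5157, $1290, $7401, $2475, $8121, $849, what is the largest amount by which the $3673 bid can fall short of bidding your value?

$0

$5551: same outcome either way → loss $0.
$5157: same outcome either way → loss $0.
$1290: same outcome either way → loss $0.
$7401: same outcome either way → loss $0.
$2475: same outcome either way → loss $0.
$8121: same outcome either way → loss $0.
$849: same outcome either way → loss $0.
Maximum loss: $0.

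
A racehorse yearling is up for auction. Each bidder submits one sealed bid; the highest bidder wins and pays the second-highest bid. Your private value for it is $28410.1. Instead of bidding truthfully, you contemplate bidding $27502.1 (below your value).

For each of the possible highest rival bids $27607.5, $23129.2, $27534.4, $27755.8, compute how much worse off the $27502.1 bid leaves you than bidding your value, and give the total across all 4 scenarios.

The deviation costs you only when the competing bid falls strictly between $27502.1 and $28410.1; elsewhere both bids give the same outcome.
$27607.5: truthful payoff $802.6, deviation payoff $0 → loss $802.6.
$23129.2: outcomes coincide → loss $0.
$27534.4: truthful payoff $875.7, deviation payoff $0 → loss $875.7.
$27755.8: truthful payoff $654.3, deviation payoff $0 → loss $654.3.
Total loss = $802.6 + $875.7 + $654.3 = $2332.6.

$2332.6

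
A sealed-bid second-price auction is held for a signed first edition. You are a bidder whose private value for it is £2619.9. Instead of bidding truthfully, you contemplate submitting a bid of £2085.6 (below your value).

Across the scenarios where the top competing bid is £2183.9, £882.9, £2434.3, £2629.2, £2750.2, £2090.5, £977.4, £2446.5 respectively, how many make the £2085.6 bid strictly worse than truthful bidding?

4

The deviation hurts exactly when the highest competing bid lies strictly between £2085.6 and £2619.9 — underbidding then forfeits a profitable win.
£2183.9: inside the interval → strictly worse (loss £436).
£882.9: below both → same outcome either way.
£2434.3: inside the interval → strictly worse (loss £185.6).
£2629.2: above both → same outcome either way.
£2750.2: above both → same outcome either way.
£2090.5: inside the interval → strictly worse (loss £529.4).
£977.4: below both → same outcome either way.
£2446.5: inside the interval → strictly worse (loss £173.4).
Count: 4.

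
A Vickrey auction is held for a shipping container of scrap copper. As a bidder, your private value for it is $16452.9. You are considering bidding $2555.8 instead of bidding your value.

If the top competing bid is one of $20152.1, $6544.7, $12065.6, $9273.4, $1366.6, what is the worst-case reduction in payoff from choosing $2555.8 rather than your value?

$20152.1: same outcome either way → loss $0.
$6544.7: truthful gives $9908.2, deviation gives $0 → loss $9908.2.
$12065.6: truthful gives $4387.3, deviation gives $0 → loss $4387.3.
$9273.4: truthful gives $7179.5, deviation gives $0 → loss $7179.5.
$1366.6: same outcome either way → loss $0.
Maximum loss: $9908.2.

$9908.2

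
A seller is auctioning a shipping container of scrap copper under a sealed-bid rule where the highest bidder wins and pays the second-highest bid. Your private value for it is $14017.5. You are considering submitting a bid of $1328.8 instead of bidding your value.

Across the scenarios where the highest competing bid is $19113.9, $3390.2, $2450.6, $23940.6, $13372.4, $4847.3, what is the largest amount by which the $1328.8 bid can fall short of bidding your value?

$19113.9: same outcome either way → loss $0.
$3390.2: truthful gives $10627.3, deviation gives $0 → loss $10627.3.
$2450.6: truthful gives $11566.9, deviation gives $0 → loss $11566.9.
$23940.6: same outcome either way → loss $0.
$13372.4: truthful gives $645.1, deviation gives $0 → loss $645.1.
$4847.3: truthful gives $9170.2, deviation gives $0 → loss $9170.2.
Maximum loss: $11566.9.

$11566.9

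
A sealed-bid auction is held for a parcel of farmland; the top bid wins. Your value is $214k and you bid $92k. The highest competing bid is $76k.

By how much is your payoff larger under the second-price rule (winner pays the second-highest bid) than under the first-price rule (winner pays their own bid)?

You have the highest bid, so you win under either rule.
Second-price: pay $76k → payoff $138k.
First-price: pay your own bid $92k → payoff $122k.
Difference = $138k − ($122k) = $16k.

$16k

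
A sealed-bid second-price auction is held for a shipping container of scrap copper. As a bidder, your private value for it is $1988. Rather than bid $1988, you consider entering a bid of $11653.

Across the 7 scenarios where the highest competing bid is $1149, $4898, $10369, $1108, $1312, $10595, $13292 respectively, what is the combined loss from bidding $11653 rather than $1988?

The deviation costs you only when the competing bid falls strictly between $1988 and $11653; elsewhere both bids give the same outcome.
$1149: outcomes coincide → loss $0.
$4898: truthful payoff $0, deviation payoff −$2910 → loss $2910.
$10369: truthful payoff $0, deviation payoff −$8381 → loss $8381.
$1108: outcomes coincide → loss $0.
$1312: outcomes coincide → loss $0.
$10595: truthful payoff $0, deviation payoff −$8607 → loss $8607.
$13292: outcomes coincide → loss $0.
Total loss = $2910 + $8381 + $8607 = $19898.
Because the price is fixed by the runner-up's bid, deviating from your value can only change a good outcome into a bad one — never the reverse.

$19898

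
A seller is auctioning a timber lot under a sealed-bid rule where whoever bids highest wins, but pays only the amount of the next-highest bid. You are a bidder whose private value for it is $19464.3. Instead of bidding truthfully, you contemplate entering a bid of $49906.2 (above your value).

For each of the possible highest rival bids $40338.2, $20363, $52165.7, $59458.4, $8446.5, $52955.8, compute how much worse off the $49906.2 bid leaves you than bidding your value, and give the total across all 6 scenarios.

$21772.6

The deviation costs you only when the competing bid falls strictly between $19464.3 and $49906.2; elsewhere both bids give the same outcome.
$40338.2: truthful payoff $0, deviation payoff −$20873.9 → loss $20873.9.
$20363: truthful payoff $0, deviation payoff −$898.7 → loss $898.7.
$52165.7: outcomes coincide → loss $0.
$59458.4: outcomes coincide → loss $0.
$8446.5: outcomes coincide → loss $0.
$52955.8: outcomes coincide → loss $0.
Total loss = $20873.9 + $898.7 = $21772.6.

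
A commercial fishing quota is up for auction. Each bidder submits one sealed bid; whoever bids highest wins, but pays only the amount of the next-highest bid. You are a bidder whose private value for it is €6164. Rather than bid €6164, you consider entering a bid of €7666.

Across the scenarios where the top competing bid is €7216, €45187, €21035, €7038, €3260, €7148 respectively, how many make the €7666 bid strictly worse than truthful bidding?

3

The deviation hurts exactly when the highest competing bid lies strictly between €6164 and €7666 — overbidding then wins at a price above your value.
€7216: inside the interval → strictly worse (loss €1052).
€45187: above both → same outcome either way.
€21035: above both → same outcome either way.
€7038: inside the interval → strictly worse (loss €874).
€3260: below both → same outcome either way.
€7148: inside the interval → strictly worse (loss €984).
Count: 3.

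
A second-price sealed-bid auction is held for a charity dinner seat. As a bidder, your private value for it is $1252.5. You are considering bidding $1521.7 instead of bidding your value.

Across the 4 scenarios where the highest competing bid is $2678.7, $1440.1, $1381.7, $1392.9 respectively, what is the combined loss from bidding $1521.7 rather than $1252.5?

The deviation costs you only when the competing bid falls strictly between $1252.5 and $1521.7; elsewhere both bids give the same outcome.
$2678.7: outcomes coincide → loss $0.
$1440.1: truthful payoff $0, deviation payoff −$187.6 → loss $187.6.
$1381.7: truthful payoff $0, deviation payoff −$129.2 → loss $129.2.
$1392.9: truthful payoff $0, deviation payoff −$140.4 → loss $140.4.
Total loss = $187.6 + $129.2 + $140.4 = $457.2.

$457.2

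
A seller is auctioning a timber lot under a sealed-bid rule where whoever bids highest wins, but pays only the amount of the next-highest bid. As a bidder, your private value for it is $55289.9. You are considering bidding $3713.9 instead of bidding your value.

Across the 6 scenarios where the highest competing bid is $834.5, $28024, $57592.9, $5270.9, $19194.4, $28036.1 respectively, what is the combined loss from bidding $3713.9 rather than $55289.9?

The deviation costs you only when the competing bid falls strictly between $3713.9 and $55289.9; elsewhere both bids give the same outcome.
$834.5: outcomes coincide → loss $0.
$28024: truthful payoff $27265.9, deviation payoff $0 → loss $27265.9.
$57592.9: outcomes coincide → loss $0.
$5270.9: truthful payoff $50019, deviation payoff $0 → loss $50019.
$19194.4: truthful payoff $36095.5, deviation payoff $0 → loss $36095.5.
$28036.1: truthful payoff $27253.8, deviation payoff $0 → loss $27253.8.
Total loss = $27265.9 + $50019 + $36095.5 + $27253.8 = $140634.2.
Truthful bidding weakly dominates here: raising your bid can only win items priced above your value, and lowering it can only forfeit items priced below.

$140634.2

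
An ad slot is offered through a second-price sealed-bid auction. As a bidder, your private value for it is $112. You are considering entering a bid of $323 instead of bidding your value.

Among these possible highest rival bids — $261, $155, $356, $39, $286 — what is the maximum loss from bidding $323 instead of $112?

$174

$261: truthful gives $0, deviation gives −$149 → loss $149.
$155: truthful gives $0, deviation gives −$43 → loss $43.
$356: same outcome either way → loss $0.
$39: same outcome either way → loss $0.
$286: truthful gives $0, deviation gives −$174 → loss $174.
Maximum loss: $174.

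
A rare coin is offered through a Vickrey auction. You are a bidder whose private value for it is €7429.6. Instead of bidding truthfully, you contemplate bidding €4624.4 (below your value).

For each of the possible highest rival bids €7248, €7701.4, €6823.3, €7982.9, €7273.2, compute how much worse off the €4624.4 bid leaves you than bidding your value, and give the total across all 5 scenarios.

€944.3

The deviation costs you only when the competing bid falls strictly between €4624.4 and €7429.6; elsewhere both bids give the same outcome.
€7248: truthful payoff €181.6, deviation payoff €0 → loss €181.6.
€7701.4: outcomes coincide → loss €0.
€6823.3: truthful payoff €606.3, deviation payoff €0 → loss €606.3.
€7982.9: outcomes coincide → loss €0.
€7273.2: truthful payoff €156.4, deviation payoff €0 → loss €156.4.
Total loss = €181.6 + €606.3 + €156.4 = €944.3.
Truthful bidding weakly dominates here: raising your bid can only win items priced above your value, and lowering it can only forfeit items priced below.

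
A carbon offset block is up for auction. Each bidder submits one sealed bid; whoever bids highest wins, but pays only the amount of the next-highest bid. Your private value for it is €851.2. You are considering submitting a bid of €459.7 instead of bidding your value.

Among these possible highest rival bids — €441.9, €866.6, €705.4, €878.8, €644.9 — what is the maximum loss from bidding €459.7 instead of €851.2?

€441.9: same outcome either way → loss €0.
€866.6: same outcome either way → loss €0.
€705.4: truthful gives €145.8, deviation gives €0 → loss €145.8.
€878.8: same outcome either way → loss €0.
€644.9: truthful gives €206.3, deviation gives €0 → loss €206.3.
Maximum loss: €206.3.

€206.3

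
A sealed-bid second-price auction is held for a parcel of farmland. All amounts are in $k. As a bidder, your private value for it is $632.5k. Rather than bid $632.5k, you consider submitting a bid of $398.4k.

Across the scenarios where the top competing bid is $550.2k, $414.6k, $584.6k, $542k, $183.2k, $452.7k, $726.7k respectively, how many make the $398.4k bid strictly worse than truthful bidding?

5

The deviation hurts exactly when the highest competing bid lies strictly between $398.4k and $632.5k — underbidding then forfeits a profitable win.
$550.2k: inside the interval → strictly worse (loss $82.3k).
$414.6k: inside the interval → strictly worse (loss $217.9k).
$584.6k: inside the interval → strictly worse (loss $47.9k).
$542k: inside the interval → strictly worse (loss $90.5k).
$183.2k: below both → same outcome either way.
$452.7k: inside the interval → strictly worse (loss $179.8k).
$726.7k: above both → same outcome either way.
Count: 5.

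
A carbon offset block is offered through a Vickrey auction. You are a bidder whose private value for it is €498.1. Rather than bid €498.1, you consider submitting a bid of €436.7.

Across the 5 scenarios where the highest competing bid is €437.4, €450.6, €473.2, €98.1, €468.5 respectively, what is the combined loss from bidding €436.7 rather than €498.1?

The deviation costs you only when the competing bid falls strictly between €436.7 and €498.1; elsewhere both bids give the same outcome.
€437.4: truthful payoff €60.7, deviation payoff €0 → loss €60.7.
€450.6: truthful payoff €47.5, deviation payoff €0 → loss €47.5.
€473.2: truthful payoff €24.9, deviation payoff €0 → loss €24.9.
€98.1: outcomes coincide → loss €0.
€468.5: truthful payoff €29.6, deviation payoff €0 → loss €29.6.
Total loss = €60.7 + €47.5 + €24.9 + €29.6 = €162.7.

€162.7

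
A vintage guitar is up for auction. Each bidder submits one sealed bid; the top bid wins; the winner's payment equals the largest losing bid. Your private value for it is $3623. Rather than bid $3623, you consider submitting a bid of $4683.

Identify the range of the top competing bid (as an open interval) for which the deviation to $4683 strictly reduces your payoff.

If the competing bid is below $3623, both bids win at the same price — no difference.
If it is above $4683, both bids lose — no difference.
If it lies strictly between $3623 and $4683, bidding your value loses (payoff 0) while bidding $4683 wins at a price above your value (payoff negative).
So the deviation strictly hurts on the open interval ($3623, $4683).
Because the price is fixed by the runner-up's bid, deviating from your value can only change a good outcome into a bad one — never the reverse.

($3623, $4683)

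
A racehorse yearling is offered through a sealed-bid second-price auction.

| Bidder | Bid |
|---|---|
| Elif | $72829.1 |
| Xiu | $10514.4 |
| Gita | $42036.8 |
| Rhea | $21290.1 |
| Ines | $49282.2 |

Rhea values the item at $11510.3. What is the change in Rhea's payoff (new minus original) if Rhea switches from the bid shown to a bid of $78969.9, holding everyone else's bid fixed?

The highest bid among the other bidders is $72829.1; Rhea's bid doesn't change that.
Original bid $21290.1: Rhea is not highest (top rival bid is $72829.1); payoff $0.
Alternative bid $78969.9: Rhea is highest, pays the top rival bid $72829.1; payoff $11510.3 − $72829.1 = −$61318.8.
Change in payoff = −$61318.8 − ($0) = −$61318.8.

−$61318.8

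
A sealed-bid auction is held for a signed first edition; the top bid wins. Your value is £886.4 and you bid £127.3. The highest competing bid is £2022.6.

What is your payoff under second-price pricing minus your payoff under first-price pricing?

£0

Your bid £127.3 is below £2022.6, so you lose under either rule.
Payoff is £0 in both cases; difference = £0.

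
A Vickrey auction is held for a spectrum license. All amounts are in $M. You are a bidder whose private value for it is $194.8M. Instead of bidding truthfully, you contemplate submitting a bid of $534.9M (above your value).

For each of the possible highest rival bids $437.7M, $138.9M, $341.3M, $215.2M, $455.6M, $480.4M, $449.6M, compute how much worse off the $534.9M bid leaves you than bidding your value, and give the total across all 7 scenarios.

$1211M

The deviation costs you only when the competing bid falls strictly between $194.8M and $534.9M; elsewhere both bids give the same outcome.
$437.7M: truthful payoff $0M, deviation payoff −$242.9M → loss $242.9M.
$138.9M: outcomes coincide → loss $0M.
$341.3M: truthful payoff $0M, deviation payoff −$146.5M → loss $146.5M.
$215.2M: truthful payoff $0M, deviation payoff −$20.4M → loss $20.4M.
$455.6M: truthful payoff $0M, deviation payoff −$260.8M → loss $260.8M.
$480.4M: truthful payoff $0M, deviation payoff −$285.6M → loss $285.6M.
$449.6M: truthful payoff $0M, deviation payoff −$254.8M → loss $254.8M.
Total loss = $242.9M + $146.5M + $20.4M + $260.8M + $285.6M + $254.8M = $1211M.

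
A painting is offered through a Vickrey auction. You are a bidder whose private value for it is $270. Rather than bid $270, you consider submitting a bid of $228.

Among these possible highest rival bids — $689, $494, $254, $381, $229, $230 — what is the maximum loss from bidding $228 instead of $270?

$41

$689: same outcome either way → loss $0.
$494: same outcome either way → loss $0.
$254: truthful gives $16, deviation gives $0 → loss $16.
$381: same outcome either way → loss $0.
$229: truthful gives $41, deviation gives $0 → loss $41.
$230: truthful gives $40, deviation gives $0 → loss $40.
Maximum loss: $41.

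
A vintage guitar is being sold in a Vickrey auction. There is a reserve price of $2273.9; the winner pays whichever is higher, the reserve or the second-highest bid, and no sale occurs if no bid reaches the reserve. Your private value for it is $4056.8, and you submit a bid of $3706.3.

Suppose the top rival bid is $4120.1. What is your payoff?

Your bid $3706.3 is below the highest competing bid $4120.1, so you lose. Payoff $0.

$0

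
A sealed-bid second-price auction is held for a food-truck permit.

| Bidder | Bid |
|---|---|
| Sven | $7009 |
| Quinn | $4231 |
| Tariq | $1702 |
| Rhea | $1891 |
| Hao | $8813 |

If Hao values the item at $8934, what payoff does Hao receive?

Highest bid: Hao at $8813, so Hao wins.
Second-highest bid: Sven at $7009 — that is the price the winner pays.
Hao's payoff = value − price = $8934 − $7009 = $1925.

$1925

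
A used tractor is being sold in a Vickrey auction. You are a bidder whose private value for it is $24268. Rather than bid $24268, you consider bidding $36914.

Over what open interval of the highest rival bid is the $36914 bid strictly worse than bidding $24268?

($24268, $36914)

If the competing bid is below $24268, both bids win at the same price — no difference.
If it is above $36914, both bids lose — no difference.
If it lies strictly between $24268 and $36914, bidding your value loses (payoff 0) while bidding $36914 wins at a price above your value (payoff negative).
So the deviation strictly hurts on the open interval ($24268, $36914).
Because the price is fixed by the runner-up's bid, deviating from your value can only change a good outcome into a bad one — never the reverse.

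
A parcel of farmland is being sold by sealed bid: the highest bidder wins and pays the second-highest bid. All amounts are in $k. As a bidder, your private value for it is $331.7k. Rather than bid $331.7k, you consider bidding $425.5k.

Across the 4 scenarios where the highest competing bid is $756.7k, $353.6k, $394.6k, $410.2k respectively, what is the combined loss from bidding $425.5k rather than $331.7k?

$163.3k

The deviation costs you only when the competing bid falls strictly between $331.7k and $425.5k; elsewhere both bids give the same outcome.
$756.7k: outcomes coincide → loss $0k.
$353.6k: truthful payoff $0k, deviation payoff −$21.9k → loss $21.9k.
$394.6k: truthful payoff $0k, deviation payoff −$62.9k → loss $62.9k.
$410.2k: truthful payoff $0k, deviation payoff −$78.5k → loss $78.5k.
Total loss = $21.9k + $62.9k + $78.5k = $163.3k.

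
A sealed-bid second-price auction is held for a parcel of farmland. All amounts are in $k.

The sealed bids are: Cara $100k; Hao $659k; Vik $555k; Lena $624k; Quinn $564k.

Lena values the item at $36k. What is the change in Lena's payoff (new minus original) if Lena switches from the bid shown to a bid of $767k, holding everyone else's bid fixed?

−$623k

The highest bid among the other bidders is $659k; Lena's bid doesn't change that.
Original bid $624k: Lena is not highest (top rival bid is $659k); payoff $0k.
Alternative bid $767k: Lena is highest, pays the top rival bid $659k; payoff $36k − $659k = −$623k.
Change in payoff = −$623k − ($0k) = −$623k.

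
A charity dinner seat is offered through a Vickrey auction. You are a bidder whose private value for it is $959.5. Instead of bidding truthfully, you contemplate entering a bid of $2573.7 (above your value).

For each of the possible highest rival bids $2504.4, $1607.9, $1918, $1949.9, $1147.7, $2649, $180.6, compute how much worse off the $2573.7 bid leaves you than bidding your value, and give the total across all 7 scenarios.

The deviation costs you only when the competing bid falls strictly between $959.5 and $2573.7; elsewhere both bids give the same outcome.
$2504.4: truthful payoff $0, deviation payoff −$1544.9 → loss $1544.9.
$1607.9: truthful payoff $0, deviation payoff −$648.4 → loss $648.4.
$1918: truthful payoff $0, deviation payoff −$958.5 → loss $958.5.
$1949.9: truthful payoff $0, deviation payoff −$990.4 → loss $990.4.
$1147.7: truthful payoff $0, deviation payoff −$188.2 → loss $188.2.
$2649: outcomes coincide → loss $0.
$180.6: outcomes coincide → loss $0.
Total loss = $1544.9 + $648.4 + $958.5 + $990.4 + $188.2 = $4330.4.
Truthful bidding weakly dominates here: raising your bid can only win items priced above your value, and lowering it can only forfeit items priced below.

$4330.4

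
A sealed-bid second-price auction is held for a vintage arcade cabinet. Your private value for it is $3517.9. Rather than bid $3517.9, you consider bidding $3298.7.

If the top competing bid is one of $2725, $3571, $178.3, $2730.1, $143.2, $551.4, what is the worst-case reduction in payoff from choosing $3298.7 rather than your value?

$0

$2725: same outcome either way → loss $0.
$3571: same outcome either way → loss $0.
$178.3: same outcome either way → loss $0.
$2730.1: same outcome either way → loss $0.
$143.2: same outcome either way → loss $0.
$551.4: same outcome either way → loss $0.
Maximum loss: $0.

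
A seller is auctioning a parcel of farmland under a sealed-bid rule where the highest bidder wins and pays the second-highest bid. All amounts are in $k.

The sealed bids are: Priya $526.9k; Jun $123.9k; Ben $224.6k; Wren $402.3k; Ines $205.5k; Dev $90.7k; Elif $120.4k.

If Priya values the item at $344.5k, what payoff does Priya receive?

Highest bid: Priya at $526.9k, so Priya wins.
Second-highest bid: Wren at $402.3k — that is the price the winner pays.
Priya's payoff = value − price = $344.5k − $402.3k = −$57.8k.

−$57.8k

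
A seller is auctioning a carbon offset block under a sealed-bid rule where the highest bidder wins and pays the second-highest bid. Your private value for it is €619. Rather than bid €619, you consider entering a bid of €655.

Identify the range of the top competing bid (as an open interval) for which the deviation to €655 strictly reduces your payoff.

(€619, €655)

If the competing bid is below €619, both bids win at the same price — no difference.
If it is above €655, both bids lose — no difference.
If it lies strictly between €619 and €655, bidding your value loses (payoff 0) while bidding €655 wins at a price above your value (payoff negative).
So the deviation strictly hurts on the open interval (€619, €655).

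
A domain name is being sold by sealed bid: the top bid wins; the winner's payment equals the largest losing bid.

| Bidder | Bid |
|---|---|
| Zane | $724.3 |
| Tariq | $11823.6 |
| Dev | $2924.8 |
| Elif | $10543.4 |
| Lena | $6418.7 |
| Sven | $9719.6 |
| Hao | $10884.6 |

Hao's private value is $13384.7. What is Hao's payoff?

$0

Highest bid: Tariq at $11823.6, so Tariq wins.
Second-highest bid: Hao at $10884.6 — that is the price the winner pays.
Hao did not win, so Hao pays nothing and receives nothing: payoff $0.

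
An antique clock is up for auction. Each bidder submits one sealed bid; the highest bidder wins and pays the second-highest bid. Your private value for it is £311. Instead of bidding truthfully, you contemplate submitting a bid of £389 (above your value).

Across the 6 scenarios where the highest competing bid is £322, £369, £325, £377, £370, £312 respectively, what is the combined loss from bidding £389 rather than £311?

The deviation costs you only when the competing bid falls strictly between £311 and £389; elsewhere both bids give the same outcome.
£322: truthful payoff £0, deviation payoff −£11 → loss £11.
£369: truthful payoff £0, deviation payoff −£58 → loss £58.
£325: truthful payoff £0, deviation payoff −£14 → loss £14.
£377: truthful payoff £0, deviation payoff −£66 → loss £66.
£370: truthful payoff £0, deviation payoff −£59 → loss £59.
£312: truthful payoff £0, deviation payoff −£1 → loss £1.
Total loss = £11 + £58 + £14 + £66 + £59 + £1 = £209.

£209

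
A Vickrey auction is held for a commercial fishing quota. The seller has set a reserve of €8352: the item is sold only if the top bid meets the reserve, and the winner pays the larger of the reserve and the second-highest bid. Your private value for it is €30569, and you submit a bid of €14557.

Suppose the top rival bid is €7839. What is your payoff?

Your bid €14557 is the highest and exceeds the reserve.
Price = max(second-highest bid, reserve) = max(€7839, €8352) = €8352.
Payoff = €30569 − €8352 = €22217.

€22217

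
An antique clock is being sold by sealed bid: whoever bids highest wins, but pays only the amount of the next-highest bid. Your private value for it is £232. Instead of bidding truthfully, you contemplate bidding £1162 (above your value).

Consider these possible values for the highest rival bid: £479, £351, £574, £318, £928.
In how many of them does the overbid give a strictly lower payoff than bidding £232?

5

The deviation hurts exactly when the highest competing bid lies strictly between £232 and £1162 — overbidding then wins at a price above your value.
£479: inside the interval → strictly worse (loss £247).
£351: inside the interval → strictly worse (loss £119).
£574: inside the interval → strictly worse (loss £342).
£318: inside the interval → strictly worse (loss £86).
£928: inside the interval → strictly worse (loss £696).
Count: 5.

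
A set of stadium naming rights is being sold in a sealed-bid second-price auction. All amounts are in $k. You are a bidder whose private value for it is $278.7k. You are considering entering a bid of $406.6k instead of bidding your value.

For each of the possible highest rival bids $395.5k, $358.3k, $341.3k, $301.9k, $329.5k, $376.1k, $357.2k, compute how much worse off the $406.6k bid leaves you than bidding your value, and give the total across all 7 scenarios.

$508.9k

The deviation costs you only when the competing bid falls strictly between $278.7k and $406.6k; elsewhere both bids give the same outcome.
$395.5k: truthful payoff $0k, deviation payoff −$116.8k → loss $116.8k.
$358.3k: truthful payoff $0k, deviation payoff −$79.6k → loss $79.6k.
$341.3k: truthful payoff $0k, deviation payoff −$62.6k → loss $62.6k.
$301.9k: truthful payoff $0k, deviation payoff −$23.2k → loss $23.2k.
$329.5k: truthful payoff $0k, deviation payoff −$50.8k → loss $50.8k.
$376.1k: truthful payoff $0k, deviation payoff −$97.4k → loss $97.4k.
$357.2k: truthful payoff $0k, deviation payoff −$78.5k → loss $78.5k.
Total loss = $116.8k + $79.6k + $62.6k + $23.2k + $50.8k + $97.4k + $78.5k = $508.9k.
Because the price is fixed by the runner-up's bid, deviating from your value can only change a good outcome into a bad one — never the reverse.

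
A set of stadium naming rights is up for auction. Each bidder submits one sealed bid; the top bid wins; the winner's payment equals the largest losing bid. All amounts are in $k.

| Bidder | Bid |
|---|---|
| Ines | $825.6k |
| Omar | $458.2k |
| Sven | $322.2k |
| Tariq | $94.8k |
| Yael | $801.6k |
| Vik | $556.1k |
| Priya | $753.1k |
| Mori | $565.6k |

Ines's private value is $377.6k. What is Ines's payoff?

−$424k

Highest bid: Ines at $825.6k, so Ines wins.
Second-highest bid: Yael at $801.6k — that is the price the winner pays.
Ines's payoff = value − price = $377.6k − $801.6k = −$424k.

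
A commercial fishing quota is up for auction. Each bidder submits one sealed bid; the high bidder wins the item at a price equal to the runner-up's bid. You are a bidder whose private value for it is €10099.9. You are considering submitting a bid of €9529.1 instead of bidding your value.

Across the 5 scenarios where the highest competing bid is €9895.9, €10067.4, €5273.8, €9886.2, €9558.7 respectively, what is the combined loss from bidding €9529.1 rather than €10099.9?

€991.4

The deviation costs you only when the competing bid falls strictly between €9529.1 and €10099.9; elsewhere both bids give the same outcome.
€9895.9: truthful payoff €204, deviation payoff €0 → loss €204.
€10067.4: truthful payoff €32.5, deviation payoff €0 → loss €32.5.
€5273.8: outcomes coincide → loss €0.
€9886.2: truthful payoff €213.7, deviation payoff €0 → loss €213.7.
€9558.7: truthful payoff €541.2, deviation payoff €0 → loss €541.2.
Total loss = €204 + €32.5 + €213.7 + €541.2 = €991.4.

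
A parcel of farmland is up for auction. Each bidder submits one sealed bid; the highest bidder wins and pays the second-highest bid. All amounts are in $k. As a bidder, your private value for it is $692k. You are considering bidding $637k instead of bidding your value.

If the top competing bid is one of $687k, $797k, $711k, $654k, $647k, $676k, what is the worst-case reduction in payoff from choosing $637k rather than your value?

$45k

$687k: truthful gives $5k, deviation gives $0k → loss $5k.
$797k: same outcome either way → loss $0k.
$711k: same outcome either way → loss $0k.
$654k: truthful gives $38k, deviation gives $0k → loss $38k.
$647k: truthful gives $45k, deviation gives $0k → loss $45k.
$676k: truthful gives $16k, deviation gives $0k → loss $16k.
Maximum loss: $45k.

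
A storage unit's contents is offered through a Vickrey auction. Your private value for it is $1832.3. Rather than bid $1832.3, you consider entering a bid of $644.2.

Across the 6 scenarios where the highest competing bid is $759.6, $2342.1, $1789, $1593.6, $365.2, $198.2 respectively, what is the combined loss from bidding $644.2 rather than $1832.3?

$1354.7

The deviation costs you only when the competing bid falls strictly between $644.2 and $1832.3; elsewhere both bids give the same outcome.
$759.6: truthful payoff $1072.7, deviation payoff $0 → loss $1072.7.
$2342.1: outcomes coincide → loss $0.
$1789: truthful payoff $43.3, deviation payoff $0 → loss $43.3.
$1593.6: truthful payoff $238.7, deviation payoff $0 → loss $238.7.
$365.2: outcomes coincide → loss $0.
$198.2: outcomes coincide → loss $0.
Total loss = $1072.7 + $43.3 + $238.7 = $1354.7.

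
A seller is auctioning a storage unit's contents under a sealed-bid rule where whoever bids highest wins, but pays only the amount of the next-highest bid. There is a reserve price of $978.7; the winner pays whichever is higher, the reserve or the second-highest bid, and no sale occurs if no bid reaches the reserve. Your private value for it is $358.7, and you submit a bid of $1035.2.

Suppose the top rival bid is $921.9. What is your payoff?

Your bid $1035.2 is the highest and exceeds the reserve.
Price = max(second-highest bid, reserve) = max($921.9, $978.7) = $978.7.
Payoff = $358.7 − $978.7 = −$620.

−$620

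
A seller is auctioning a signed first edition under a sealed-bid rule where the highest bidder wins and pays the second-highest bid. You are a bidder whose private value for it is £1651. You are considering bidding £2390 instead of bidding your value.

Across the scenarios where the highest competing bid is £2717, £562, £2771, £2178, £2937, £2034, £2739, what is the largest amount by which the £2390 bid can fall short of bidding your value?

£2717: same outcome either way → loss £0.
£562: same outcome either way → loss £0.
£2771: same outcome either way → loss £0.
£2178: truthful gives £0, deviation gives −£527 → loss £527.
£2937: same outcome either way → loss £0.
£2034: truthful gives £0, deviation gives −£383 → loss £383.
£2739: same outcome either way → loss £0.
Maximum loss: £527.

£527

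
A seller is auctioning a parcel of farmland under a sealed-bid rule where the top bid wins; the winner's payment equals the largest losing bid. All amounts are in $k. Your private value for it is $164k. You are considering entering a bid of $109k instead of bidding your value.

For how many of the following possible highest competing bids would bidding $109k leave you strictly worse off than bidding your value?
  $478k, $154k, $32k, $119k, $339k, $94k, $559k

The deviation hurts exactly when the highest competing bid lies strictly between $109k and $164k — underbidding then forfeits a profitable win.
$478k: above both → same outcome either way.
$154k: inside the interval → strictly worse (loss $10k).
$32k: below both → same outcome either way.
$119k: inside the interval → strictly worse (loss $45k).
$339k: above both → same outcome either way.
$94k: below both → same outcome either way.
$559k: above both → same outcome either way.
Count: 2.

2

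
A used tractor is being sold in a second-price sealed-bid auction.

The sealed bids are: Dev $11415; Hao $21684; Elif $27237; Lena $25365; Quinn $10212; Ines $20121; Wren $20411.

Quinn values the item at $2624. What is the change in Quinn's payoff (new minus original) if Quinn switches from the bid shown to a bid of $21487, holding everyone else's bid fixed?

$0

The highest bid among the other bidders is $27237; Quinn's bid doesn't change that.
Original bid $10212: Quinn is not highest (top rival bid is $27237); payoff $0.
Alternative bid $21487: Quinn is not highest (top rival bid is $27237); payoff $0.
Change in payoff = $0 − ($0) = $0.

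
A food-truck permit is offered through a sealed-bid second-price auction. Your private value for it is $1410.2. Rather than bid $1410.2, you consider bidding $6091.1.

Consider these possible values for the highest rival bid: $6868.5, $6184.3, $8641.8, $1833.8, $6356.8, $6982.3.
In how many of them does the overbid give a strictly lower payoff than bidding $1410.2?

The deviation hurts exactly when the highest competing bid lies strictly between $1410.2 and $6091.1 — overbidding then wins at a price above your value.
$6868.5: above both → same outcome either way.
$6184.3: above both → same outcome either way.
$8641.8: above both → same outcome either way.
$1833.8: inside the interval → strictly worse (loss $423.6).
$6356.8: above both → same outcome either way.
$6982.3: above both → same outcome either way.
Count: 1.

1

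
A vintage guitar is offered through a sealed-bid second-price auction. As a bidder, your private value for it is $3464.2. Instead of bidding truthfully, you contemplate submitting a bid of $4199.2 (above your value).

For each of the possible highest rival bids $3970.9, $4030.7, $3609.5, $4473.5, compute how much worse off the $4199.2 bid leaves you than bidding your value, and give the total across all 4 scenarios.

$1218.5

The deviation costs you only when the competing bid falls strictly between $3464.2 and $4199.2; elsewhere both bids give the same outcome.
$3970.9: truthful payoff $0, deviation payoff −$506.7 → loss $506.7.
$4030.7: truthful payoff $0, deviation payoff −$566.5 → loss $566.5.
$3609.5: truthful payoff $0, deviation payoff −$145.3 → loss $145.3.
$4473.5: outcomes coincide → loss $0.
Total loss = $506.7 + $566.5 + $145.3 = $1218.5.
Because the price is fixed by the runner-up's bid, deviating from your value can only change a good outcome into a bad one — never the reverse.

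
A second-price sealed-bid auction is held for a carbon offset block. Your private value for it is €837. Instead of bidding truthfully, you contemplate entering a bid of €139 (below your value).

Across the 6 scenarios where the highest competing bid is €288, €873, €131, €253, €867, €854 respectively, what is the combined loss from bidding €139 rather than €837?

The deviation costs you only when the competing bid falls strictly between €139 and €837; elsewhere both bids give the same outcome.
€288: truthful payoff €549, deviation payoff €0 → loss €549.
€873: outcomes coincide → loss €0.
€131: outcomes coincide → loss €0.
€253: truthful payoff €584, deviation payoff €0 → loss €584.
€867: outcomes coincide → loss €0.
€854: outcomes coincide → loss €0.
Total loss = €549 + €584 = €1133.

€1133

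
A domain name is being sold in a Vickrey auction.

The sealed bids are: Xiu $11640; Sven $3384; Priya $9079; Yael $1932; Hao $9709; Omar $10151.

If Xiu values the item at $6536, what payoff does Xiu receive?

Highest bid: Xiu at $11640, so Xiu wins.
Second-highest bid: Omar at $10151 — that is the price the winner pays.
Xiu's payoff = value − price = $6536 − $10151 = −$3615.

−$3615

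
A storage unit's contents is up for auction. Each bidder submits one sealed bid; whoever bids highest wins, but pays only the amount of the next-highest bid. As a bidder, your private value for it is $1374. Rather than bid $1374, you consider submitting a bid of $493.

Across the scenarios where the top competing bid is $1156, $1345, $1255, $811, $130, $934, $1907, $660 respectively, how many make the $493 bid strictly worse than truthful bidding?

6

The deviation hurts exactly when the highest competing bid lies strictly between $493 and $1374 — underbidding then forfeits a profitable win.
$1156: inside the interval → strictly worse (loss $218).
$1345: inside the interval → strictly worse (loss $29).
$1255: inside the interval → strictly worse (loss $119).
$811: inside the interval → strictly worse (loss $563).
$130: below both → same outcome either way.
$934: inside the interval → strictly worse (loss $440).
$1907: above both → same outcome either way.
$660: inside the interval → strictly worse (loss $714).
Count: 6.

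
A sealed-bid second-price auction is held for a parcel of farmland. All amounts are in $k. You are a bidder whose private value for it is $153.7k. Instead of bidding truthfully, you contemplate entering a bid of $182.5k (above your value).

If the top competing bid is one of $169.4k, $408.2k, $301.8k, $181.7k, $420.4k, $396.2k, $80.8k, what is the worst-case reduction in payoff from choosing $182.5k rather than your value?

$28k

$169.4k: truthful gives $0k, deviation gives −$15.7k → loss $15.7k.
$408.2k: same outcome either way → loss $0k.
$301.8k: same outcome either way → loss $0k.
$181.7k: truthful gives $0k, deviation gives −$28k → loss $28k.
$420.4k: same outcome either way → loss $0k.
$396.2k: same outcome either way → loss $0k.
$80.8k: same outcome either way → loss $0k.
Maximum loss: $28k.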